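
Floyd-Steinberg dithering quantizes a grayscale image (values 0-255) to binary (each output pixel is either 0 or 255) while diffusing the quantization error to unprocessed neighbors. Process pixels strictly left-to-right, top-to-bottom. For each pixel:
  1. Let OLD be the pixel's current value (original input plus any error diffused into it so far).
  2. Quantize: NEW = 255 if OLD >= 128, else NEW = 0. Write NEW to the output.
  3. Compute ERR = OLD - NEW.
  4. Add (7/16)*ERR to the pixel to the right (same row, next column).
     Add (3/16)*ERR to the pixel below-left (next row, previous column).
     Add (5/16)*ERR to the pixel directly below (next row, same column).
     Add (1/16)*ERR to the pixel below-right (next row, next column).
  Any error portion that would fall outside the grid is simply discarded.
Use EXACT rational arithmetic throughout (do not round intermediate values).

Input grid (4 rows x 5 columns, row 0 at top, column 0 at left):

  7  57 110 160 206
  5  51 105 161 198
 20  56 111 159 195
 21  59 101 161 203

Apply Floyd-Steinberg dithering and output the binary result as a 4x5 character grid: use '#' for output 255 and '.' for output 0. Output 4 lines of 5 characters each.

Answer: ..#.#
...##
..#.#
..###

Derivation:
(0,0): OLD=7 → NEW=0, ERR=7
(0,1): OLD=961/16 → NEW=0, ERR=961/16
(0,2): OLD=34887/256 → NEW=255, ERR=-30393/256
(0,3): OLD=442609/4096 → NEW=0, ERR=442609/4096
(0,4): OLD=16598679/65536 → NEW=255, ERR=-113001/65536
(1,0): OLD=4723/256 → NEW=0, ERR=4723/256
(1,1): OLD=114725/2048 → NEW=0, ERR=114725/2048
(1,2): OLD=7629833/65536 → NEW=0, ERR=7629833/65536
(1,3): OLD=62379669/262144 → NEW=255, ERR=-4467051/262144
(1,4): OLD=825269791/4194304 → NEW=255, ERR=-244277729/4194304
(2,0): OLD=1188455/32768 → NEW=0, ERR=1188455/32768
(2,1): OLD=117813213/1048576 → NEW=0, ERR=117813213/1048576
(2,2): OLD=3302484695/16777216 → NEW=255, ERR=-975705385/16777216
(2,3): OLD=33443747989/268435456 → NEW=0, ERR=33443747989/268435456
(2,4): OLD=988881725139/4294967296 → NEW=255, ERR=-106334935341/4294967296
(3,0): OLD=895913975/16777216 → NEW=0, ERR=895913975/16777216
(3,1): OLD=14607759787/134217728 → NEW=0, ERR=14607759787/134217728
(3,2): OLD=690735329609/4294967296 → NEW=255, ERR=-404481330871/4294967296
(3,3): OLD=1292397611617/8589934592 → NEW=255, ERR=-898035709343/8589934592
(3,4): OLD=21620708171653/137438953472 → NEW=255, ERR=-13426224963707/137438953472
Row 0: ..#.#
Row 1: ...##
Row 2: ..#.#
Row 3: ..###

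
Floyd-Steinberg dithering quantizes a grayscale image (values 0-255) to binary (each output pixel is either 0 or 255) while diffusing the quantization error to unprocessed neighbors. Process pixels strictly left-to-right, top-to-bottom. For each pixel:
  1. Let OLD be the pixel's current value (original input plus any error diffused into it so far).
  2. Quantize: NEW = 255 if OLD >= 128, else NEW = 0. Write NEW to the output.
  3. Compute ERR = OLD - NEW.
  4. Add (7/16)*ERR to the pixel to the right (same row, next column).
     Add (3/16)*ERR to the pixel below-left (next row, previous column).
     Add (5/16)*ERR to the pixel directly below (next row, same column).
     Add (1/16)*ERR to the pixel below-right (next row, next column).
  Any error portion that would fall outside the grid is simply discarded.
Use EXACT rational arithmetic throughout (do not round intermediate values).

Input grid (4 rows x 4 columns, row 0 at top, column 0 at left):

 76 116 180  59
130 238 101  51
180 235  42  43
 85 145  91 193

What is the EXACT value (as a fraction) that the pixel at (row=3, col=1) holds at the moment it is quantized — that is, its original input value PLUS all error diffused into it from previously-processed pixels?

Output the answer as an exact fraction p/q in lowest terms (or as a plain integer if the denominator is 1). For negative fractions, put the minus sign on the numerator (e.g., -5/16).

Answer: 13995694785/67108864

Derivation:
(0,0): OLD=76 → NEW=0, ERR=76
(0,1): OLD=597/4 → NEW=255, ERR=-423/4
(0,2): OLD=8559/64 → NEW=255, ERR=-7761/64
(0,3): OLD=6089/1024 → NEW=0, ERR=6089/1024
(1,0): OLD=8571/64 → NEW=255, ERR=-7749/64
(1,1): OLD=68605/512 → NEW=255, ERR=-61955/512
(1,2): OLD=76513/16384 → NEW=0, ERR=76513/16384
(1,3): OLD=12405239/262144 → NEW=0, ERR=12405239/262144
(2,0): OLD=978735/8192 → NEW=0, ERR=978735/8192
(2,1): OLD=63639125/262144 → NEW=255, ERR=-3207595/262144
(2,2): OLD=20665425/524288 → NEW=0, ERR=20665425/524288
(2,3): OLD=631868925/8388608 → NEW=0, ERR=631868925/8388608
(3,0): OLD=503490655/4194304 → NEW=0, ERR=503490655/4194304
(3,1): OLD=13995694785/67108864 → NEW=255, ERR=-3117065535/67108864
Target (3,1): original=145, with diffused error = 13995694785/67108864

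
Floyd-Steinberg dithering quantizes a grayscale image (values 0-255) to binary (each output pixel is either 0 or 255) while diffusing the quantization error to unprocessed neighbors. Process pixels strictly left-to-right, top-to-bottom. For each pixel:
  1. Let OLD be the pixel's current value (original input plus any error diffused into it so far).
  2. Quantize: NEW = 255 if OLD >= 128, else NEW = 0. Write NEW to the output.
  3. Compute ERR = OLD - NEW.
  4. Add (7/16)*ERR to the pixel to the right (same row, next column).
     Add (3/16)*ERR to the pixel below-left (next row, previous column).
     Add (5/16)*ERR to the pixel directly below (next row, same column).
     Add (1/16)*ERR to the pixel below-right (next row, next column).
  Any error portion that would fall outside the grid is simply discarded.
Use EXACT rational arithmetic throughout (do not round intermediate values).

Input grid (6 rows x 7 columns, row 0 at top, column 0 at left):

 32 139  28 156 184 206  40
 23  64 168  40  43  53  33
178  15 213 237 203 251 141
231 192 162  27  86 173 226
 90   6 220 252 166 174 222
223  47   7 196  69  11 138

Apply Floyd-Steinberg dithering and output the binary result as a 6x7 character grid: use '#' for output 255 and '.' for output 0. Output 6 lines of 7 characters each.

(0,0): OLD=32 → NEW=0, ERR=32
(0,1): OLD=153 → NEW=255, ERR=-102
(0,2): OLD=-133/8 → NEW=0, ERR=-133/8
(0,3): OLD=19037/128 → NEW=255, ERR=-13603/128
(0,4): OLD=281611/2048 → NEW=255, ERR=-240629/2048
(0,5): OLD=5065805/32768 → NEW=255, ERR=-3290035/32768
(0,6): OLD=-2058725/524288 → NEW=0, ERR=-2058725/524288
(1,0): OLD=111/8 → NEW=0, ERR=111/8
(1,1): OLD=2373/64 → NEW=0, ERR=2373/64
(1,2): OLD=312781/2048 → NEW=255, ERR=-209459/2048
(1,3): OLD=-499917/8192 → NEW=0, ERR=-499917/8192
(1,4): OLD=-24056085/524288 → NEW=0, ERR=-24056085/524288
(1,5): OLD=-27388185/4194304 → NEW=0, ERR=-27388185/4194304
(1,6): OLD=1519401737/67108864 → NEW=0, ERR=1519401737/67108864
(2,0): OLD=193831/1024 → NEW=255, ERR=-67289/1024
(2,1): OLD=-670807/32768 → NEW=0, ERR=-670807/32768
(2,2): OLD=85436947/524288 → NEW=255, ERR=-48256493/524288
(2,3): OLD=682270723/4194304 → NEW=255, ERR=-387276797/4194304
(2,4): OLD=4805898177/33554432 → NEW=255, ERR=-3750481983/33554432
(2,5): OLD=216290421593/1073741824 → NEW=255, ERR=-57513743527/1073741824
(2,6): OLD=2134306113855/17179869184 → NEW=0, ERR=2134306113855/17179869184
(3,0): OLD=108331867/524288 → NEW=255, ERR=-25361573/524288
(3,1): OLD=600097859/4194304 → NEW=255, ERR=-469449661/4194304
(3,2): OLD=2203767467/33554432 → NEW=0, ERR=2203767467/33554432
(3,3): OLD=11369189/67108864 → NEW=0, ERR=11369189/67108864
(3,4): OLD=606980891099/17179869184 → NEW=0, ERR=606980891099/17179869184
(3,5): OLD=25842158111557/137438953472 → NEW=255, ERR=-9204775023803/137438953472
(3,6): OLD=510556315970875/2199023255552 → NEW=255, ERR=-50194614194885/2199023255552
(4,0): OLD=3616985857/67108864 → NEW=0, ERR=3616985857/67108864
(4,1): OLD=4181702521/1073741824 → NEW=0, ERR=4181702521/1073741824
(4,2): OLD=4041812540703/17179869184 → NEW=255, ERR=-339054101217/17179869184
(4,3): OLD=34929839009845/137438953472 → NEW=255, ERR=-117094125515/137438953472
(4,4): OLD=180453198107325/1099511627776 → NEW=255, ERR=-99922266975555/1099511627776
(4,5): OLD=3913896715370775/35184372088832 → NEW=0, ERR=3913896715370775/35184372088832
(4,6): OLD=146000175125442321/562949953421312 → NEW=255, ERR=2447937003007761/562949953421312
(5,0): OLD=4133014804155/17179869184 → NEW=255, ERR=-247851837765/17179869184
(5,1): OLD=5713810519717/137438953472 → NEW=0, ERR=5713810519717/137438953472
(5,2): OLD=21005823962173/1099511627776 → NEW=0, ERR=21005823962173/1099511627776
(5,3): OLD=1634479602007797/8796093022208 → NEW=255, ERR=-608524118655243/8796093022208
(5,4): OLD=17529022797615409/562949953421312 → NEW=0, ERR=17529022797615409/562949953421312
(5,5): OLD=245538849466329949/4503599627370496 → NEW=0, ERR=245538849466329949/4503599627370496
(5,6): OLD=12261616183186134451/72057594037927936 → NEW=255, ERR=-6113070296485489229/72057594037927936
Row 0: .#.###.
Row 1: ..#....
Row 2: #.####.
Row 3: ##...##
Row 4: ..###.#
Row 5: #..#..#

Answer: .#.###.
..#....
#.####.
##...##
..###.#
#..#..#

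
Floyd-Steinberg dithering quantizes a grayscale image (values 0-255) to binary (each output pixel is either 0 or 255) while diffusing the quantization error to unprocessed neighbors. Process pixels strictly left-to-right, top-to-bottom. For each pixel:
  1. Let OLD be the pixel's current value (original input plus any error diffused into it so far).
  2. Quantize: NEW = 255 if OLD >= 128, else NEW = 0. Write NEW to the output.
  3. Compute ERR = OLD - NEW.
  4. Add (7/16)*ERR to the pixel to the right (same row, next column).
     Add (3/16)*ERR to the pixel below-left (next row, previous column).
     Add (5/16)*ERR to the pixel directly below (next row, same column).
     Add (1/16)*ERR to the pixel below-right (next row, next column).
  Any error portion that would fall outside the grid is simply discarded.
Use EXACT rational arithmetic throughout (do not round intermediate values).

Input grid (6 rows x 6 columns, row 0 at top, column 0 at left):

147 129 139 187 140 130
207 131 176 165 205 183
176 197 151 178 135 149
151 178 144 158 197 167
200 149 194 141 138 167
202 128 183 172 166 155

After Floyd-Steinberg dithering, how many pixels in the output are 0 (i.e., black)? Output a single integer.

Answer: 12

Derivation:
(0,0): OLD=147 → NEW=255, ERR=-108
(0,1): OLD=327/4 → NEW=0, ERR=327/4
(0,2): OLD=11185/64 → NEW=255, ERR=-5135/64
(0,3): OLD=155543/1024 → NEW=255, ERR=-105577/1024
(0,4): OLD=1554721/16384 → NEW=0, ERR=1554721/16384
(0,5): OLD=44961767/262144 → NEW=255, ERR=-21884953/262144
(1,0): OLD=12069/64 → NEW=255, ERR=-4251/64
(1,1): OLD=54115/512 → NEW=0, ERR=54115/512
(1,2): OLD=2997375/16384 → NEW=255, ERR=-1180545/16384
(1,3): OLD=7473347/65536 → NEW=0, ERR=7473347/65536
(1,4): OLD=1100781145/4194304 → NEW=255, ERR=31233625/4194304
(1,5): OLD=11146769823/67108864 → NEW=255, ERR=-5965990497/67108864
(2,0): OLD=1434097/8192 → NEW=255, ERR=-654863/8192
(2,1): OLD=46502795/262144 → NEW=255, ERR=-20343925/262144
(2,2): OLD=513875873/4194304 → NEW=0, ERR=513875873/4194304
(2,3): OLD=8862730649/33554432 → NEW=255, ERR=306350489/33554432
(2,4): OLD=141497478923/1073741824 → NEW=255, ERR=-132306686197/1073741824
(2,5): OLD=1164370273277/17179869184 → NEW=0, ERR=1164370273277/17179869184
(3,0): OLD=467530049/4194304 → NEW=0, ERR=467530049/4194304
(3,1): OLD=7398455949/33554432 → NEW=255, ERR=-1157924211/33554432
(3,2): OLD=44037002919/268435456 → NEW=255, ERR=-24414038361/268435456
(3,3): OLD=1814474500101/17179869184 → NEW=0, ERR=1814474500101/17179869184
(3,4): OLD=29958848271557/137438953472 → NEW=255, ERR=-5088084863803/137438953472
(3,5): OLD=361259844728427/2199023255552 → NEW=255, ERR=-199491085437333/2199023255552
(4,0): OLD=122601611727/536870912 → NEW=255, ERR=-14300470833/536870912
(4,1): OLD=1000522637603/8589934592 → NEW=0, ERR=1000522637603/8589934592
(4,2): OLD=64371704902329/274877906944 → NEW=255, ERR=-5722161368391/274877906944
(4,3): OLD=669698904030525/4398046511104 → NEW=255, ERR=-451802956300995/4398046511104
(4,4): OLD=5001731383604045/70368744177664 → NEW=0, ERR=5001731383604045/70368744177664
(4,5): OLD=188513731007706107/1125899906842624 → NEW=255, ERR=-98590745237163013/1125899906842624
(5,0): OLD=29620198847513/137438953472 → NEW=255, ERR=-5426734287847/137438953472
(5,1): OLD=622570970236265/4398046511104 → NEW=255, ERR=-498930890095255/4398046511104
(5,2): OLD=4042024882962099/35184372088832 → NEW=0, ERR=4042024882962099/35184372088832
(5,3): OLD=227639216674825153/1125899906842624 → NEW=255, ERR=-59465259570043967/1125899906842624
(5,4): OLD=320354756718435177/2251799813685248 → NEW=255, ERR=-253854195771303063/2251799813685248
(5,5): OLD=2981632119443992909/36028797018963968 → NEW=0, ERR=2981632119443992909/36028797018963968
Output grid:
  Row 0: #.##.#  (2 black, running=2)
  Row 1: #.#.##  (2 black, running=4)
  Row 2: ##.##.  (2 black, running=6)
  Row 3: .##.##  (2 black, running=8)
  Row 4: #.##.#  (2 black, running=10)
  Row 5: ##.##.  (2 black, running=12)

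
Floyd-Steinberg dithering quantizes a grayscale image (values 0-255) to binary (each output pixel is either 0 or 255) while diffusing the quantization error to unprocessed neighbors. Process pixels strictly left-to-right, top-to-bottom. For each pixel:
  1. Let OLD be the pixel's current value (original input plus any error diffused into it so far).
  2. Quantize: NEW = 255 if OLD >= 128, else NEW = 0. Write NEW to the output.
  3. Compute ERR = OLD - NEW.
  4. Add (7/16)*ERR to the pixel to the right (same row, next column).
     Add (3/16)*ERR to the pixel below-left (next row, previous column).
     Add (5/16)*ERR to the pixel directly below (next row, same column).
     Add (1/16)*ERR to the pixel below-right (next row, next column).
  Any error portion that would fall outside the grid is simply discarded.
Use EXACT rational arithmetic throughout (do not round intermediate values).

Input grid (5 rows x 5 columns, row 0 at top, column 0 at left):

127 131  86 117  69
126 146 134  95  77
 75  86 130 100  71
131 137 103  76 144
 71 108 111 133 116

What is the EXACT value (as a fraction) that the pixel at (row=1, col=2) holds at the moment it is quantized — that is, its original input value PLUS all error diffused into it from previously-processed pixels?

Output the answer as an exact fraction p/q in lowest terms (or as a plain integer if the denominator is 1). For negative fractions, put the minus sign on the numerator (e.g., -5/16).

Answer: 11075777/65536

Derivation:
(0,0): OLD=127 → NEW=0, ERR=127
(0,1): OLD=2985/16 → NEW=255, ERR=-1095/16
(0,2): OLD=14351/256 → NEW=0, ERR=14351/256
(0,3): OLD=579689/4096 → NEW=255, ERR=-464791/4096
(0,4): OLD=1268447/65536 → NEW=0, ERR=1268447/65536
(1,0): OLD=39131/256 → NEW=255, ERR=-26149/256
(1,1): OLD=201469/2048 → NEW=0, ERR=201469/2048
(1,2): OLD=11075777/65536 → NEW=255, ERR=-5635903/65536
Target (1,2): original=134, with diffused error = 11075777/65536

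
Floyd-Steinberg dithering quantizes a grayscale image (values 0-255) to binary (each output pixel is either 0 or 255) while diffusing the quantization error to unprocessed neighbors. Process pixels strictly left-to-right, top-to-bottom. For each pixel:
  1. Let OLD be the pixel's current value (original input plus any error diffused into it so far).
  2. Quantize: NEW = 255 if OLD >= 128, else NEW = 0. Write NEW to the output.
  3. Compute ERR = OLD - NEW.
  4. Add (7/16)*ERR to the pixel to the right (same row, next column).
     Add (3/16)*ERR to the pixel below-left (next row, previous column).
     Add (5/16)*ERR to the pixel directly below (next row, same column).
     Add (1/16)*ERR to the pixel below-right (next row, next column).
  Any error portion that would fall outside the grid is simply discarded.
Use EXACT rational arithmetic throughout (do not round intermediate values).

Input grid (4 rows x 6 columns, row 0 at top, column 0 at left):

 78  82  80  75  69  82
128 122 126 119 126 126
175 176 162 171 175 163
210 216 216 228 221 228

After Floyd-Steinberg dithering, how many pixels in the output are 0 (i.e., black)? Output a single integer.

Answer: 9

Derivation:
(0,0): OLD=78 → NEW=0, ERR=78
(0,1): OLD=929/8 → NEW=0, ERR=929/8
(0,2): OLD=16743/128 → NEW=255, ERR=-15897/128
(0,3): OLD=42321/2048 → NEW=0, ERR=42321/2048
(0,4): OLD=2557239/32768 → NEW=0, ERR=2557239/32768
(0,5): OLD=60892289/524288 → NEW=0, ERR=60892289/524288
(1,0): OLD=22291/128 → NEW=255, ERR=-10349/128
(1,1): OLD=107013/1024 → NEW=0, ERR=107013/1024
(1,2): OLD=4719977/32768 → NEW=255, ERR=-3635863/32768
(1,3): OLD=10981749/131072 → NEW=0, ERR=10981749/131072
(1,4): OLD=1762543743/8388608 → NEW=255, ERR=-376551297/8388608
(1,5): OLD=19801610953/134217728 → NEW=255, ERR=-14423909687/134217728
(2,0): OLD=2774279/16384 → NEW=255, ERR=-1403641/16384
(2,1): OLD=76188861/524288 → NEW=255, ERR=-57504579/524288
(2,2): OLD=852125047/8388608 → NEW=0, ERR=852125047/8388608
(2,3): OLD=15184915839/67108864 → NEW=255, ERR=-1927844481/67108864
(2,4): OLD=286669293821/2147483648 → NEW=255, ERR=-260939036419/2147483648
(2,5): OLD=2523754192059/34359738368 → NEW=0, ERR=2523754192059/34359738368
(3,0): OLD=1364511383/8388608 → NEW=255, ERR=-774583657/8388608
(3,1): OLD=10403144139/67108864 → NEW=255, ERR=-6709616181/67108864
(3,2): OLD=102950901521/536870912 → NEW=255, ERR=-33951181039/536870912
(3,3): OLD=6010259064627/34359738368 → NEW=255, ERR=-2751474219213/34359738368
(3,4): OLD=43972399311571/274877906944 → NEW=255, ERR=-26121466959149/274877906944
(3,5): OLD=887454306838397/4398046511104 → NEW=255, ERR=-234047553493123/4398046511104
Output grid:
  Row 0: ..#...  (5 black, running=5)
  Row 1: #.#.##  (2 black, running=7)
  Row 2: ##.##.  (2 black, running=9)
  Row 3: ######  (0 black, running=9)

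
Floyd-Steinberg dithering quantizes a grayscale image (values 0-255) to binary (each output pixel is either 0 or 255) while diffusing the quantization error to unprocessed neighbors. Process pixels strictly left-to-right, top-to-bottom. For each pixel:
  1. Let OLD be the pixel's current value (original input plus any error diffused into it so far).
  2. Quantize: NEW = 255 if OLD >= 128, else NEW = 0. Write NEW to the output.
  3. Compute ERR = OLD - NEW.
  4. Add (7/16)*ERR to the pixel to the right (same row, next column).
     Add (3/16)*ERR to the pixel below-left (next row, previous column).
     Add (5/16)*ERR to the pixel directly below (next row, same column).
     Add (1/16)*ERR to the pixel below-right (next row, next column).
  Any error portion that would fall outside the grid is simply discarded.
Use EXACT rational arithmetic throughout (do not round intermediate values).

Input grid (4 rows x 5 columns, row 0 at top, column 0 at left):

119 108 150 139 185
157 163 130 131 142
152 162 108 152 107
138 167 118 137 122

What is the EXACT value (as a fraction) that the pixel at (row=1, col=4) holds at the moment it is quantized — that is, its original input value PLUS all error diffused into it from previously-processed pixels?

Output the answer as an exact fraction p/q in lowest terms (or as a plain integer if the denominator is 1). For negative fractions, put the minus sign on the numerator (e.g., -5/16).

Answer: 581963599/4194304

Derivation:
(0,0): OLD=119 → NEW=0, ERR=119
(0,1): OLD=2561/16 → NEW=255, ERR=-1519/16
(0,2): OLD=27767/256 → NEW=0, ERR=27767/256
(0,3): OLD=763713/4096 → NEW=255, ERR=-280767/4096
(0,4): OLD=10158791/65536 → NEW=255, ERR=-6552889/65536
(1,0): OLD=45155/256 → NEW=255, ERR=-20125/256
(1,1): OLD=259509/2048 → NEW=0, ERR=259509/2048
(1,2): OLD=13143001/65536 → NEW=255, ERR=-3568679/65536
(1,3): OLD=19342757/262144 → NEW=0, ERR=19342757/262144
(1,4): OLD=581963599/4194304 → NEW=255, ERR=-487583921/4194304
Target (1,4): original=142, with diffused error = 581963599/4194304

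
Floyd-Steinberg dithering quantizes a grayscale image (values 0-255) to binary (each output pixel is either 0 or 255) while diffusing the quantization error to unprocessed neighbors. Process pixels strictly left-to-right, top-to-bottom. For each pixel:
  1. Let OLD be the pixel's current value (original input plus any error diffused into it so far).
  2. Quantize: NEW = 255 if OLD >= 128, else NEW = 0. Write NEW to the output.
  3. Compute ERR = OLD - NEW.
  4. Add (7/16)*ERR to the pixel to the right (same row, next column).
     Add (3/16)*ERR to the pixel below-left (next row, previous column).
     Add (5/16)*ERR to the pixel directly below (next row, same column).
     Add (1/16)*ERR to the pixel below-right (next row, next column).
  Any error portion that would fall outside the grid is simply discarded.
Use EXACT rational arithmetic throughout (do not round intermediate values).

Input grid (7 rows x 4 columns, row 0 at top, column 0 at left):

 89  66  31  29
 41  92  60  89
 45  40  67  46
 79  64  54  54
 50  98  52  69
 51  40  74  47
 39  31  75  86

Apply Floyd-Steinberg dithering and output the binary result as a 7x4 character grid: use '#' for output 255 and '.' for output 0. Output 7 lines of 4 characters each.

Answer: ....
.#.#
....
.#..
..#.
....
..#.

Derivation:
(0,0): OLD=89 → NEW=0, ERR=89
(0,1): OLD=1679/16 → NEW=0, ERR=1679/16
(0,2): OLD=19689/256 → NEW=0, ERR=19689/256
(0,3): OLD=256607/4096 → NEW=0, ERR=256607/4096
(1,0): OLD=22653/256 → NEW=0, ERR=22653/256
(1,1): OLD=375787/2048 → NEW=255, ERR=-146453/2048
(1,2): OLD=4656583/65536 → NEW=0, ERR=4656583/65536
(1,3): OLD=151488289/1048576 → NEW=255, ERR=-115898591/1048576
(2,0): OLD=1941321/32768 → NEW=0, ERR=1941321/32768
(2,1): OLD=65457971/1048576 → NEW=0, ERR=65457971/1048576
(2,2): OLD=191515775/2097152 → NEW=0, ERR=191515775/2097152
(2,3): OLD=1874139043/33554432 → NEW=0, ERR=1874139043/33554432
(3,0): OLD=1832385337/16777216 → NEW=0, ERR=1832385337/16777216
(3,1): OLD=40833539175/268435456 → NEW=255, ERR=-27617502105/268435456
(3,2): OLD=222912392857/4294967296 → NEW=0, ERR=222912392857/4294967296
(3,3): OLD=6862911788463/68719476736 → NEW=0, ERR=6862911788463/68719476736
(4,0): OLD=278486685445/4294967296 → NEW=0, ERR=278486685445/4294967296
(4,1): OLD=3806171587343/34359738368 → NEW=0, ERR=3806171587343/34359738368
(4,2): OLD=141812653122223/1099511627776 → NEW=255, ERR=-138562811960657/1099511627776
(4,3): OLD=850019668988537/17592186044416 → NEW=0, ERR=850019668988537/17592186044416
(5,0): OLD=50595528688117/549755813888 → NEW=0, ERR=50595528688117/549755813888
(5,1): OLD=1676616452977107/17592186044416 → NEW=0, ERR=1676616452977107/17592186044416
(5,2): OLD=811851792195655/8796093022208 → NEW=0, ERR=811851792195655/8796093022208
(5,3): OLD=26628342349712175/281474976710656 → NEW=0, ERR=26628342349712175/281474976710656
(6,0): OLD=24102658040745625/281474976710656 → NEW=0, ERR=24102658040745625/281474976710656
(6,1): OLD=546302193710972095/4503599627370496 → NEW=0, ERR=546302193710972095/4503599627370496
(6,2): OLD=13014149741590600457/72057594037927936 → NEW=255, ERR=-5360536738081023223/72057594037927936
(6,3): OLD=102362460318920067135/1152921504606846976 → NEW=0, ERR=102362460318920067135/1152921504606846976
Row 0: ....
Row 1: .#.#
Row 2: ....
Row 3: .#..
Row 4: ..#.
Row 5: ....
Row 6: ..#.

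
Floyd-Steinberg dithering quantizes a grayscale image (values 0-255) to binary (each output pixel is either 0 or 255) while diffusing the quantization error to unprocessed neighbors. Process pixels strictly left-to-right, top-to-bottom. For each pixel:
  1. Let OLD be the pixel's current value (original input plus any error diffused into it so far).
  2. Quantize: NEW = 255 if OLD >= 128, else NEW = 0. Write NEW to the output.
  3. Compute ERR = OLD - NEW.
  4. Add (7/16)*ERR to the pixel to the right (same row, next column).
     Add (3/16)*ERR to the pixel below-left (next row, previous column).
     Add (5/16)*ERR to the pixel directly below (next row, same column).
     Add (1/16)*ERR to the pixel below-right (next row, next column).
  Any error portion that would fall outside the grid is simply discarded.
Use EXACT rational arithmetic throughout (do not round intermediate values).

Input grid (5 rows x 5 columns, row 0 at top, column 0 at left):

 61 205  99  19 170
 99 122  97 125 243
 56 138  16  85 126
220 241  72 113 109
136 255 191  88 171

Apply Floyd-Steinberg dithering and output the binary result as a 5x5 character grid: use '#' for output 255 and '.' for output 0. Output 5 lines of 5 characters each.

Answer: .#..#
.#.##
.#...
##.#.
.##.#

Derivation:
(0,0): OLD=61 → NEW=0, ERR=61
(0,1): OLD=3707/16 → NEW=255, ERR=-373/16
(0,2): OLD=22733/256 → NEW=0, ERR=22733/256
(0,3): OLD=236955/4096 → NEW=0, ERR=236955/4096
(0,4): OLD=12799805/65536 → NEW=255, ERR=-3911875/65536
(1,0): OLD=29105/256 → NEW=0, ERR=29105/256
(1,1): OLD=378711/2048 → NEW=255, ERR=-143529/2048
(1,2): OLD=6781603/65536 → NEW=0, ERR=6781603/65536
(1,3): OLD=47895911/262144 → NEW=255, ERR=-18950809/262144
(1,4): OLD=823487829/4194304 → NEW=255, ERR=-246059691/4194304
(2,0): OLD=2568621/32768 → NEW=0, ERR=2568621/32768
(2,1): OLD=185495231/1048576 → NEW=255, ERR=-81891649/1048576
(2,2): OLD=-63174403/16777216 → NEW=0, ERR=-63174403/16777216
(2,3): OLD=15093908135/268435456 → NEW=0, ERR=15093908135/268435456
(2,4): OLD=548678506705/4294967296 → NEW=0, ERR=548678506705/4294967296
(3,0): OLD=3856291933/16777216 → NEW=255, ERR=-421898147/16777216
(3,1): OLD=28156968345/134217728 → NEW=255, ERR=-6068552295/134217728
(3,2): OLD=243541423203/4294967296 → NEW=0, ERR=243541423203/4294967296
(3,3): OLD=1538433294667/8589934592 → NEW=255, ERR=-652000026293/8589934592
(3,4): OLD=16386635871767/137438953472 → NEW=0, ERR=16386635871767/137438953472
(4,0): OLD=256976193363/2147483648 → NEW=0, ERR=256976193363/2147483648
(4,1): OLD=20772783251539/68719476736 → NEW=255, ERR=3249316683859/68719476736
(4,2): OLD=233480152142397/1099511627776 → NEW=255, ERR=-46895312940483/1099511627776
(4,3): OLD=1258191029760083/17592186044416 → NEW=0, ERR=1258191029760083/17592186044416
(4,4): OLD=66091709129925573/281474976710656 → NEW=255, ERR=-5684409931291707/281474976710656
Row 0: .#..#
Row 1: .#.##
Row 2: .#...
Row 3: ##.#.
Row 4: .##.#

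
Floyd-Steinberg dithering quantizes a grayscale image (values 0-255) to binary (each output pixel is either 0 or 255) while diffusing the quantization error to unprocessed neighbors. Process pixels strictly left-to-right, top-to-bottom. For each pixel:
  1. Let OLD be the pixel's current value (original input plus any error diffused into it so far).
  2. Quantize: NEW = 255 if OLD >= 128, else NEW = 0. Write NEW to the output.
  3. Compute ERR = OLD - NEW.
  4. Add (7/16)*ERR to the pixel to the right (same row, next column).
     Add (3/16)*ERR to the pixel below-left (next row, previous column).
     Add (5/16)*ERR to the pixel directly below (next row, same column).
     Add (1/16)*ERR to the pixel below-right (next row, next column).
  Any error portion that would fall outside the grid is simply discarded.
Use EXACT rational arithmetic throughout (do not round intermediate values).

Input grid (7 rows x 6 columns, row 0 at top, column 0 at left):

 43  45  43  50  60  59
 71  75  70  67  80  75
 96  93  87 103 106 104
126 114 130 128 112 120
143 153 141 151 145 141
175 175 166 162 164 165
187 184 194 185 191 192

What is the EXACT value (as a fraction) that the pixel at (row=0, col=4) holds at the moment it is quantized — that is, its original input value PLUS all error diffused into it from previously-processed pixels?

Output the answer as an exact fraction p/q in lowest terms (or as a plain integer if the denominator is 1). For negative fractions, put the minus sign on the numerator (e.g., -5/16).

(0,0): OLD=43 → NEW=0, ERR=43
(0,1): OLD=1021/16 → NEW=0, ERR=1021/16
(0,2): OLD=18155/256 → NEW=0, ERR=18155/256
(0,3): OLD=331885/4096 → NEW=0, ERR=331885/4096
(0,4): OLD=6255355/65536 → NEW=0, ERR=6255355/65536
Target (0,4): original=60, with diffused error = 6255355/65536

Answer: 6255355/65536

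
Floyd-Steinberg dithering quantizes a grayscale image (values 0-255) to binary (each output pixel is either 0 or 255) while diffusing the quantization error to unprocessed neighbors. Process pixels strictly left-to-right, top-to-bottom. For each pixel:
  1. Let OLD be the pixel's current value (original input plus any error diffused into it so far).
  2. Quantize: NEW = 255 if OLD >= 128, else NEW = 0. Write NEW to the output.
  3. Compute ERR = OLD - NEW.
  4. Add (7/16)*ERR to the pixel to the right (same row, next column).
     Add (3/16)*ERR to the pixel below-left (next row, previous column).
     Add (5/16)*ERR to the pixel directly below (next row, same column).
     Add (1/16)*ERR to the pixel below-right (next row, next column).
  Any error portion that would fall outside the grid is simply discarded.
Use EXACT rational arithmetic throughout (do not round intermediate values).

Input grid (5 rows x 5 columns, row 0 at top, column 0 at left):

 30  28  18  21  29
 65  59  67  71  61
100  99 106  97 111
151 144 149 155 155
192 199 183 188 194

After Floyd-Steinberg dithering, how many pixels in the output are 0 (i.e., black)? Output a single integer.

(0,0): OLD=30 → NEW=0, ERR=30
(0,1): OLD=329/8 → NEW=0, ERR=329/8
(0,2): OLD=4607/128 → NEW=0, ERR=4607/128
(0,3): OLD=75257/2048 → NEW=0, ERR=75257/2048
(0,4): OLD=1477071/32768 → NEW=0, ERR=1477071/32768
(1,0): OLD=10507/128 → NEW=0, ERR=10507/128
(1,1): OLD=119181/1024 → NEW=0, ERR=119181/1024
(1,2): OLD=4542545/32768 → NEW=255, ERR=-3813295/32768
(1,3): OLD=5540637/131072 → NEW=0, ERR=5540637/131072
(1,4): OLD=201068599/2097152 → NEW=0, ERR=201068599/2097152
(2,0): OLD=2416223/16384 → NEW=255, ERR=-1761697/16384
(2,1): OLD=37559621/524288 → NEW=0, ERR=37559621/524288
(2,2): OLD=974554511/8388608 → NEW=0, ERR=974554511/8388608
(2,3): OLD=23050624701/134217728 → NEW=255, ERR=-11174895939/134217728
(2,4): OLD=230161977323/2147483648 → NEW=0, ERR=230161977323/2147483648
(3,0): OLD=1097487151/8388608 → NEW=255, ERR=-1041607889/8388608
(3,1): OLD=8531270979/67108864 → NEW=0, ERR=8531270979/67108864
(3,2): OLD=493467793297/2147483648 → NEW=255, ERR=-54140536943/2147483648
(3,3): OLD=624094487513/4294967296 → NEW=255, ERR=-471122172967/4294967296
(3,4): OLD=9297686786493/68719476736 → NEW=255, ERR=-8225779781187/68719476736
(4,0): OLD=190087927585/1073741824 → NEW=255, ERR=-83716237535/1073741824
(4,1): OLD=6601490735969/34359738368 → NEW=255, ERR=-2160242547871/34359738368
(4,2): OLD=74213451741007/549755813888 → NEW=255, ERR=-65974280800433/549755813888
(4,3): OLD=679048639667297/8796093022208 → NEW=0, ERR=679048639667297/8796093022208
(4,4): OLD=25827055948408615/140737488355328 → NEW=255, ERR=-10061003582200025/140737488355328
Output grid:
  Row 0: .....  (5 black, running=5)
  Row 1: ..#..  (4 black, running=9)
  Row 2: #..#.  (3 black, running=12)
  Row 3: #.###  (1 black, running=13)
  Row 4: ###.#  (1 black, running=14)

Answer: 14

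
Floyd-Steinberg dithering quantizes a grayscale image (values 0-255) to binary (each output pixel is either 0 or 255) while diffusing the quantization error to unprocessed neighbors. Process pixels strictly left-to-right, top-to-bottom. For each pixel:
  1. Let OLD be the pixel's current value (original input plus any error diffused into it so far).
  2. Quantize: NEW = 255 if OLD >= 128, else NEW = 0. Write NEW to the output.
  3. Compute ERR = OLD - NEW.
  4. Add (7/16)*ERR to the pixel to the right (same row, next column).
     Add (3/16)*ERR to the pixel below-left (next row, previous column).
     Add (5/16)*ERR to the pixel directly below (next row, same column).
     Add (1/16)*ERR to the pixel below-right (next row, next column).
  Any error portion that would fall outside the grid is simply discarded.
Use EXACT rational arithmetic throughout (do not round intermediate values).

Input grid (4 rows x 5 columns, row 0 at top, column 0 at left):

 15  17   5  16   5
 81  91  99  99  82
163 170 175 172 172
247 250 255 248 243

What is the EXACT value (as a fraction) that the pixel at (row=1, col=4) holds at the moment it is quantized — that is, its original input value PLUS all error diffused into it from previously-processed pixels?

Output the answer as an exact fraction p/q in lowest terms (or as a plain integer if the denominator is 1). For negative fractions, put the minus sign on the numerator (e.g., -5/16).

Answer: 151185127/4194304

Derivation:
(0,0): OLD=15 → NEW=0, ERR=15
(0,1): OLD=377/16 → NEW=0, ERR=377/16
(0,2): OLD=3919/256 → NEW=0, ERR=3919/256
(0,3): OLD=92969/4096 → NEW=0, ERR=92969/4096
(0,4): OLD=978463/65536 → NEW=0, ERR=978463/65536
(1,0): OLD=23067/256 → NEW=0, ERR=23067/256
(1,1): OLD=289981/2048 → NEW=255, ERR=-232259/2048
(1,2): OLD=3925377/65536 → NEW=0, ERR=3925377/65536
(1,3): OLD=35665709/262144 → NEW=255, ERR=-31181011/262144
(1,4): OLD=151185127/4194304 → NEW=0, ERR=151185127/4194304
Target (1,4): original=82, with diffused error = 151185127/4194304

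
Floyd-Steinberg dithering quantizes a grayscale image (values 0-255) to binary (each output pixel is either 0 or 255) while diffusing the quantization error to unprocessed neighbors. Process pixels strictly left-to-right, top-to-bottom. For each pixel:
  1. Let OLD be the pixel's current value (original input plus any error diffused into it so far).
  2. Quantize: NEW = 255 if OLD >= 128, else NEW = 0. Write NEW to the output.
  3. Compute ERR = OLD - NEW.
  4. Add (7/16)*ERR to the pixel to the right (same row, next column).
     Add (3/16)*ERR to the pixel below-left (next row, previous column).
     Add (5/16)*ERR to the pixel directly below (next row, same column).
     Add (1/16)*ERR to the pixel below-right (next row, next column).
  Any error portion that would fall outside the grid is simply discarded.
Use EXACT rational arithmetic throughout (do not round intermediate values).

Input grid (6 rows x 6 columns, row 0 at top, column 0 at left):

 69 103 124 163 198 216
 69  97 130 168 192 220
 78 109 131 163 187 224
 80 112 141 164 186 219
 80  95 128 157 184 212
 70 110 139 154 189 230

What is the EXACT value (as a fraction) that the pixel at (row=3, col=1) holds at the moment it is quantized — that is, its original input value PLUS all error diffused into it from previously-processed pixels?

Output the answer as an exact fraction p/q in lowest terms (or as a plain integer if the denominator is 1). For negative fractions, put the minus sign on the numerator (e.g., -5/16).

Answer: 21756258913/134217728

Derivation:
(0,0): OLD=69 → NEW=0, ERR=69
(0,1): OLD=2131/16 → NEW=255, ERR=-1949/16
(0,2): OLD=18101/256 → NEW=0, ERR=18101/256
(0,3): OLD=794355/4096 → NEW=255, ERR=-250125/4096
(0,4): OLD=11225253/65536 → NEW=255, ERR=-5486427/65536
(0,5): OLD=188087427/1048576 → NEW=255, ERR=-79299453/1048576
(1,0): OLD=17337/256 → NEW=0, ERR=17337/256
(1,1): OLD=217359/2048 → NEW=0, ERR=217359/2048
(1,2): OLD=11761467/65536 → NEW=255, ERR=-4950213/65536
(1,3): OLD=27418463/262144 → NEW=0, ERR=27418463/262144
(1,4): OLD=3248097917/16777216 → NEW=255, ERR=-1030092163/16777216
(1,5): OLD=44096673627/268435456 → NEW=255, ERR=-24354367653/268435456
(2,0): OLD=3901461/32768 → NEW=0, ERR=3901461/32768
(2,1): OLD=193280311/1048576 → NEW=255, ERR=-74106569/1048576
(2,2): OLD=1723361637/16777216 → NEW=0, ERR=1723361637/16777216
(2,3): OLD=30117443965/134217728 → NEW=255, ERR=-4108076675/134217728
(2,4): OLD=618251841015/4294967296 → NEW=255, ERR=-476964819465/4294967296
(2,5): OLD=9842356046641/68719476736 → NEW=255, ERR=-7681110521039/68719476736
(3,0): OLD=1744091333/16777216 → NEW=0, ERR=1744091333/16777216
(3,1): OLD=21756258913/134217728 → NEW=255, ERR=-12469261727/134217728
Target (3,1): original=112, with diffused error = 21756258913/134217728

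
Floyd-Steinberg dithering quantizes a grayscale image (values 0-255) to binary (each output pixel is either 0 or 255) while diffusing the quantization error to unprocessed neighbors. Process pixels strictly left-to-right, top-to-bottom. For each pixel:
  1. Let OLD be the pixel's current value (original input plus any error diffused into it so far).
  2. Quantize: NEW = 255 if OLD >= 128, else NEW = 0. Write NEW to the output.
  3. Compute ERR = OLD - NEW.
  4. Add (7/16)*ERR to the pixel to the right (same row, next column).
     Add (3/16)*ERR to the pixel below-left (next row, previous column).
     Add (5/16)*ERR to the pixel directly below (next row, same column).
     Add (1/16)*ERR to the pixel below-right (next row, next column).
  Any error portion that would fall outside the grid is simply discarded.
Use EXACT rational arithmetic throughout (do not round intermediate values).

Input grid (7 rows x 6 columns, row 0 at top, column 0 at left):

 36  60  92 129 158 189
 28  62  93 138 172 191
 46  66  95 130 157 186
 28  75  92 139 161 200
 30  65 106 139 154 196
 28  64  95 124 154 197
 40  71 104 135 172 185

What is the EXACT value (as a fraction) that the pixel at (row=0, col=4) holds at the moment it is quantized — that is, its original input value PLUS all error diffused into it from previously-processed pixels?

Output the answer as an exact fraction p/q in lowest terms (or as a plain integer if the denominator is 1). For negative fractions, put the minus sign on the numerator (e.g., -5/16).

(0,0): OLD=36 → NEW=0, ERR=36
(0,1): OLD=303/4 → NEW=0, ERR=303/4
(0,2): OLD=8009/64 → NEW=0, ERR=8009/64
(0,3): OLD=188159/1024 → NEW=255, ERR=-72961/1024
(0,4): OLD=2077945/16384 → NEW=0, ERR=2077945/16384
Target (0,4): original=158, with diffused error = 2077945/16384

Answer: 2077945/16384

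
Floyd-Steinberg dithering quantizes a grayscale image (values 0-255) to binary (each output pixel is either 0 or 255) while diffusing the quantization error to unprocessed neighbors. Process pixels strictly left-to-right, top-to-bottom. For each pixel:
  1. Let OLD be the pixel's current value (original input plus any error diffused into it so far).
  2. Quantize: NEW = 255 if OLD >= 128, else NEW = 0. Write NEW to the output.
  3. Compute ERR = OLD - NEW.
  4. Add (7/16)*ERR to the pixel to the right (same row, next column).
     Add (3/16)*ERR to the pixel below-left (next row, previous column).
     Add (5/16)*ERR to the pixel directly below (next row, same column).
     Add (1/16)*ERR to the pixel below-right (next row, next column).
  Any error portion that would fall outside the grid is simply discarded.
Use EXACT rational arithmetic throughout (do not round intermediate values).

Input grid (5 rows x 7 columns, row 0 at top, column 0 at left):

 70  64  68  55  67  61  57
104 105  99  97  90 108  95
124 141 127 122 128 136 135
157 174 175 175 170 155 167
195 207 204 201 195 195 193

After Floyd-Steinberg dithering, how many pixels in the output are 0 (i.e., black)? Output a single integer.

Answer: 16

Derivation:
(0,0): OLD=70 → NEW=0, ERR=70
(0,1): OLD=757/8 → NEW=0, ERR=757/8
(0,2): OLD=14003/128 → NEW=0, ERR=14003/128
(0,3): OLD=210661/2048 → NEW=0, ERR=210661/2048
(0,4): OLD=3670083/32768 → NEW=0, ERR=3670083/32768
(0,5): OLD=57672149/524288 → NEW=0, ERR=57672149/524288
(0,6): OLD=881855699/8388608 → NEW=0, ERR=881855699/8388608
(1,0): OLD=18383/128 → NEW=255, ERR=-14257/128
(1,1): OLD=113385/1024 → NEW=0, ERR=113385/1024
(1,2): OLD=6777437/32768 → NEW=255, ERR=-1578403/32768
(1,3): OLD=17813753/131072 → NEW=255, ERR=-15609607/131072
(1,4): OLD=838458027/8388608 → NEW=0, ERR=838458027/8388608
(1,5): OLD=14281800539/67108864 → NEW=255, ERR=-2830959781/67108864
(1,6): OLD=124845017845/1073741824 → NEW=0, ERR=124845017845/1073741824
(2,0): OLD=1801491/16384 → NEW=0, ERR=1801491/16384
(2,1): OLD=108902081/524288 → NEW=255, ERR=-24791359/524288
(2,2): OLD=636279299/8388608 → NEW=0, ERR=636279299/8388608
(2,3): OLD=8972373291/67108864 → NEW=255, ERR=-8140387029/67108864
(2,4): OLD=48754783611/536870912 → NEW=0, ERR=48754783611/536870912
(2,5): OLD=3274410078089/17179869184 → NEW=255, ERR=-1106456563831/17179869184
(2,6): OLD=38626197214287/274877906944 → NEW=255, ERR=-31467669056433/274877906944
(3,0): OLD=1530875939/8388608 → NEW=255, ERR=-608219101/8388608
(3,1): OLD=9972121767/67108864 → NEW=255, ERR=-7140638553/67108864
(3,2): OLD=67888533125/536870912 → NEW=0, ERR=67888533125/536870912
(3,3): OLD=459957257571/2147483648 → NEW=255, ERR=-87651072669/2147483648
(3,4): OLD=44218240717859/274877906944 → NEW=255, ERR=-25875625552861/274877906944
(3,5): OLD=171305373642073/2199023255552 → NEW=0, ERR=171305373642073/2199023255552
(3,6): OLD=5674594551901767/35184372088832 → NEW=255, ERR=-3297420330750393/35184372088832
(4,0): OLD=163628975981/1073741824 → NEW=255, ERR=-110175189139/1073741824
(4,1): OLD=2543234666697/17179869184 → NEW=255, ERR=-1837631975223/17179869184
(4,2): OLD=50142205276391/274877906944 → NEW=255, ERR=-19951660994329/274877906944
(4,3): OLD=322690543782429/2199023255552 → NEW=255, ERR=-238060386383331/2199023255552
(4,4): OLD=2291833126518823/17592186044416 → NEW=255, ERR=-2194174314807257/17592186044416
(4,5): OLD=79556889338202695/562949953421312 → NEW=255, ERR=-63995348784231865/562949953421312
(4,6): OLD=1070482563867727649/9007199254740992 → NEW=0, ERR=1070482563867727649/9007199254740992
Output grid:
  Row 0: .......  (7 black, running=7)
  Row 1: #.##.#.  (3 black, running=10)
  Row 2: .#.#.##  (3 black, running=13)
  Row 3: ##.##.#  (2 black, running=15)
  Row 4: ######.  (1 black, running=16)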